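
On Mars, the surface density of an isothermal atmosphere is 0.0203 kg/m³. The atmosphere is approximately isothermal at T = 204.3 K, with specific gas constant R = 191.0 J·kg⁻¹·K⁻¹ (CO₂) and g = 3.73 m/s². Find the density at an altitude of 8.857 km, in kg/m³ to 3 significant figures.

Scale height: H = RT/g = 191.0 × 204.3 / 3.73 = 10461 m.
In an isothermal atmosphere, density decays like pressure: ρ = ρ₀ exp(−z/H).
z/H = 8857.0/10461 = 0.84667; exp(−0.84667) = 0.42884.
ρ = 0.0203 × 0.42884 = 0.0087055 kg/m³.

ρ ≈ 0.00871 kg/m³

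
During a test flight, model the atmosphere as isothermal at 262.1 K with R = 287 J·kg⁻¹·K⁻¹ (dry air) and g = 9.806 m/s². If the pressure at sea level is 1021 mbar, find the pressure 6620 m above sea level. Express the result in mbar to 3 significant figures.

P ≈ 431 mbar

Scale height: H = RT/g = 287 × 262.1 / 9.806 = 7671.1 m.
Barometric formula: P = P₀ exp(−z/H).
z/H = 6620.0/7671.1 = 0.86298; exp(−0.86298) = 0.42190.
P = 1021 × 0.42190 = 430.76 mbar.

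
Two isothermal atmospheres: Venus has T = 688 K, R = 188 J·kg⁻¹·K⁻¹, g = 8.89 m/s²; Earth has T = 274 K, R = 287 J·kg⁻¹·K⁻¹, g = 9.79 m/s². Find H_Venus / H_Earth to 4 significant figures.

H_Venus/H_Earth ≈ 1.811

H = RT/g for each body.
H_Venus = 188 × 688 / 8.89 = 14549 m.
H_Earth = 287 × 274 / 9.79 = 8032.5 m.
H_Venus/H_Earth = 14549/8032.5 = 1.8113.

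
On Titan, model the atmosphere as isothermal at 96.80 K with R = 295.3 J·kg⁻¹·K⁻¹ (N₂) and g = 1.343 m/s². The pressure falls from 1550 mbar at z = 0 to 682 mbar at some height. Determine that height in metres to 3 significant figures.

z ≈ 17500 m

Scale height: H = RT/g = 295.3 × 96.80 / 1.343 = 21284 m.
Invert the barometric formula: z = H ln(P₀/P).
P₀/P = 1550/682 = 2.2727; ln(2.2727) = 0.82097.
z = 21284 × 0.82097 = 17474 m.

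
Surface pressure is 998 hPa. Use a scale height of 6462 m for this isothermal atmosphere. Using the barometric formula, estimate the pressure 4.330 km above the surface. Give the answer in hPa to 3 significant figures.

Barometric formula: P = P₀ exp(−z/H).
z/H = 4330.0/6462.0 = 0.67007; exp(−0.67007) = 0.51167.
P = 998 × 0.51167 = 510.65 hPa.

P ≈ 511 hPa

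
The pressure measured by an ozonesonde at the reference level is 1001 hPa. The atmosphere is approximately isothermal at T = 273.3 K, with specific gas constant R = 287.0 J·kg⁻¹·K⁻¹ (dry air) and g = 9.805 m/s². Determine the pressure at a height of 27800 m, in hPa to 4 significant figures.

P ≈ 30.99 hPa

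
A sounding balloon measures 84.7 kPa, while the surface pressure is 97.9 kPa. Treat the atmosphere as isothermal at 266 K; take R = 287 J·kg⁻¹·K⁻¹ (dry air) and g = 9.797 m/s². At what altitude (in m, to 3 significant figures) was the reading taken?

z ≈ 1130 m

Scale height: H = RT/g = 287 × 266 / 9.797 = 7792.4 m.
Invert the barometric formula: z = H ln(P₀/P).
P₀/P = 97.9/84.7 = 1.1558; ln(1.1558) = 0.14479.
z = 7792.4 × 0.14479 = 1128.3 m.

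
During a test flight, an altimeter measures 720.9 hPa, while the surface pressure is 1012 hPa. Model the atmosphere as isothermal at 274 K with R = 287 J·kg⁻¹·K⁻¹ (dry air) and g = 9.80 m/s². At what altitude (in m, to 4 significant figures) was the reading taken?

z ≈ 2722 m

Scale height: H = RT/g = 287 × 274 / 9.80 = 8024.3 m.
Invert the barometric formula: z = H ln(P₀/P).
P₀/P = 1012/720.9 = 1.4038; ln(1.4038) = 0.33918.
z = 8024.3 × 0.33918 = 2721.7 m.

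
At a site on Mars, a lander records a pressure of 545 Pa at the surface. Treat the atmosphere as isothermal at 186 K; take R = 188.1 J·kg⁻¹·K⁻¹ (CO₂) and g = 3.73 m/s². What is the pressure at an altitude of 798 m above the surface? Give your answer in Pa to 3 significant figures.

Scale height: H = RT/g = 188.1 × 186 / 3.73 = 9379.8 m.
Barometric formula: P = P₀ exp(−z/H).
z/H = 798.00/9379.8 = 0.085076; exp(−0.085076) = 0.91844.
P = 545 × 0.91844 = 500.55 Pa.

P ≈ 501 Pa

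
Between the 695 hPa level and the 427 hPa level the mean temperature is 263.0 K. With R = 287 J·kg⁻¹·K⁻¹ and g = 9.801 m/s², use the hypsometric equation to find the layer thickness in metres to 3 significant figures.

Hypsometric equation: Δz = (R T̄/g) ln(P₁/P₂).
R T̄/g = 287 × 263.0 / 9.801 = 7701.4 m.
ln(695/427) = ln(1.6276) = 0.48711.
Δz = 7701.4 × 0.48711 = 3751.4 m.

Δz ≈ 3750 m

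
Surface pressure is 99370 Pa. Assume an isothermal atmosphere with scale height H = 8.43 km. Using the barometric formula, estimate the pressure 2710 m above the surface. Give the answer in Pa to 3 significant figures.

P ≈ 72100 Pa

Barometric formula: P = P₀ exp(−z/H).
z/H = 2710.0/8430.0 = 0.32147; exp(−0.32147) = 0.72508.
P = 99370 × 0.72508 = 72051 Pa.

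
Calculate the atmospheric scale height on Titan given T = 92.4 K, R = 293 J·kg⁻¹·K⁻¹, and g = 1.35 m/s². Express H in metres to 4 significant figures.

H ≈ 20050 m

The scale height of an isothermal atmosphere is H = RT/g.
H = 293 × 92.4 / 1.35 = 27073/1.35 = 20054 m.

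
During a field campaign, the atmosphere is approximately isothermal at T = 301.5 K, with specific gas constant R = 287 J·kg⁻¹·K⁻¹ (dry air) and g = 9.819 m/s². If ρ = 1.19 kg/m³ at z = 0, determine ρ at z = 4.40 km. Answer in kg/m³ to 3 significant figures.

ρ ≈ 0.722 kg/m³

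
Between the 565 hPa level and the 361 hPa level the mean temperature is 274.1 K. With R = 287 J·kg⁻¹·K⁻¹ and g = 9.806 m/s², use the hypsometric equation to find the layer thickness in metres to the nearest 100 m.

Δz ≈ 3600 m

Hypsometric equation: Δz = (R T̄/g) ln(P₁/P₂).
R T̄/g = 287 × 274.1 / 9.806 = 8022.3 m.
ln(565/361) = ln(1.5651) = 0.44795.
Δz = 8022.3 × 0.44795 = 3593.6 m.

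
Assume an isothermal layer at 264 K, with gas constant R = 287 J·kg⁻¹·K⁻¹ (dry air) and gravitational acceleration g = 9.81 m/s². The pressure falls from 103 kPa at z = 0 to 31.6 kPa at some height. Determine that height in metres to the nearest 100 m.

z ≈ 9100 m

Scale height: H = RT/g = 287 × 264 / 9.81 = 7723.5 m.
Invert the barometric formula: z = H ln(P₀/P).
P₀/P = 103/31.6 = 3.2595; ln(3.2595) = 1.1816.
z = 7723.5 × 1.1816 = 9126.1 m.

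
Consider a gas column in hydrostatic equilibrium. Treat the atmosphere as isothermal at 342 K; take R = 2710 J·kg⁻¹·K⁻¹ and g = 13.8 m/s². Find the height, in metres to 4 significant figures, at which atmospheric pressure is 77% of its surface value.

Scale height: H = RT/g = 2710 × 342 / 13.8 = 67161 m.
Set P/P₀ = exp(−z/H) = 0.77, so z = −H ln(0.77).
−ln(0.77) = 0.26136; z = 67161 × 0.26136 = 17553 m.

z ≈ 17550 m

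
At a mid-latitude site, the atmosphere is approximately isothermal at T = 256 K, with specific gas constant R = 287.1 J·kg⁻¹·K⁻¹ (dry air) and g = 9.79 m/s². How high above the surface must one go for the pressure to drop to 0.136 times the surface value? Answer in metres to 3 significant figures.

z ≈ 15000 m

Scale height: H = RT/g = 287.1 × 256 / 9.79 = 7507.4 m.
Set P/P₀ = exp(−z/H) = 0.136, so z = −H ln(0.136).
−ln(0.136) = 1.9951; z = 7507.4 × 1.9951 = 14978 m.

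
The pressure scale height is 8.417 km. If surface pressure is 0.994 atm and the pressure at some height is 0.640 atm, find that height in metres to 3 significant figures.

Invert the barometric formula: z = H ln(P₀/P).
P₀/P = 0.994/0.640 = 1.5531; ln(1.5531) = 0.44025.
z = 8417.0 × 0.44025 = 3705.6 m.

z ≈ 3710 m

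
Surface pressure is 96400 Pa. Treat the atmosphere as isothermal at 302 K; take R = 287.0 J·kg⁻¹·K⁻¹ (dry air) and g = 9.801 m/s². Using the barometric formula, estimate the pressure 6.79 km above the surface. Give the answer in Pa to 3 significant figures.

Scale height: H = RT/g = 287.0 × 302 / 9.801 = 8843.4 m.
Barometric formula: P = P₀ exp(−z/H).
z/H = 6790.0/8843.4 = 0.76780; exp(−0.76780) = 0.46403.
P = 96400 × 0.46403 = 44732 Pa.

P ≈ 44700 Pa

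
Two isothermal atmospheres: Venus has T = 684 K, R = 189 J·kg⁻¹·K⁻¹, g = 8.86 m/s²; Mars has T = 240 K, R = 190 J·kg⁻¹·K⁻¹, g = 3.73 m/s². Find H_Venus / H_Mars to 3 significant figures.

H = RT/g for each body.
H_Venus = 189 × 684 / 8.86 = 14591 m.
H_Mars = 190 × 240 / 3.73 = 12225 m.
H_Venus/H_Mars = 14591/12225 = 1.1935.

H_Venus/H_Mars ≈ 1.19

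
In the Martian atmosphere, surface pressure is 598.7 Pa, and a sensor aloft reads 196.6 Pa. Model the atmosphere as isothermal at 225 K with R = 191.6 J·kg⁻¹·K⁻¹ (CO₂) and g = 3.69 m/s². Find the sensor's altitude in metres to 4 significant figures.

z ≈ 13010 m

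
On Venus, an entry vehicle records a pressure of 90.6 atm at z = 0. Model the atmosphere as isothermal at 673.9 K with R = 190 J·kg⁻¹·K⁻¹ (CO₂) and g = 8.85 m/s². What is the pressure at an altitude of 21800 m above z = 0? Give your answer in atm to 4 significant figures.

Scale height: H = RT/g = 190 × 673.9 / 8.85 = 14468 m.
Barometric formula: P = P₀ exp(−z/H).
z/H = 21800/14468 = 1.5068; exp(−1.5068) = 0.22162.
P = 90.6 × 0.22162 = 20.079 atm.

P ≈ 20.08 atm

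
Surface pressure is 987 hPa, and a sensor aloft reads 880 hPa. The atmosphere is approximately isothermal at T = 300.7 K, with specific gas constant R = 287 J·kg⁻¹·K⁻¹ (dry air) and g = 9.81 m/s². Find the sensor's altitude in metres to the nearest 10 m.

z ≈ 1010 m

Scale height: H = RT/g = 287 × 300.7 / 9.81 = 8797.2 m.
Invert the barometric formula: z = H ln(P₀/P).
P₀/P = 987/880 = 1.1216; ln(1.1216) = 0.11476.
z = 8797.2 × 0.11476 = 1009.6 m.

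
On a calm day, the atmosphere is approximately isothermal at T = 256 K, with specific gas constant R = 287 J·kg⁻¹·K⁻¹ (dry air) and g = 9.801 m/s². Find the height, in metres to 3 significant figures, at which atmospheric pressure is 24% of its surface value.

Scale height: H = RT/g = 287 × 256 / 9.801 = 7496.4 m.
Set P/P₀ = exp(−z/H) = 0.24, so z = −H ln(0.24).
−ln(0.24) = 1.4271; z = 7496.4 × 1.4271 = 10698 m.

z ≈ 10700 m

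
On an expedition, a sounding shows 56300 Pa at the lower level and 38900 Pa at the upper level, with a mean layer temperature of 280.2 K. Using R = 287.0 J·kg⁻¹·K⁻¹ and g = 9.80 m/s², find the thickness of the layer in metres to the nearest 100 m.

Δz ≈ 3000 m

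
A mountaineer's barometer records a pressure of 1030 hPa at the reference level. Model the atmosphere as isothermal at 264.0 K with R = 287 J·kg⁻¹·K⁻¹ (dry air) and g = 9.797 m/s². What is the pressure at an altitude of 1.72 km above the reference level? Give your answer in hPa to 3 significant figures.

P ≈ 825 hPa

Scale height: H = RT/g = 287 × 264.0 / 9.797 = 7733.8 m.
Barometric formula: P = P₀ exp(−z/H).
z/H = 1720.0/7733.8 = 0.22240; exp(−0.22240) = 0.80060.
P = 1030 × 0.80060 = 824.62 hPa.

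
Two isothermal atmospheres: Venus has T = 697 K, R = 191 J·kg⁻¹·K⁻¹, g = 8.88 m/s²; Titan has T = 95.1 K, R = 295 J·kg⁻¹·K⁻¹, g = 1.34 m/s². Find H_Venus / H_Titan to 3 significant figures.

H_Venus/H_Titan ≈ 0.716

H = RT/g for each body.
H_Venus = 191 × 697 / 8.88 = 14992 m.
H_Titan = 295 × 95.1 / 1.34 = 20936 m.
H_Venus/H_Titan = 14992/20936 = 0.71609.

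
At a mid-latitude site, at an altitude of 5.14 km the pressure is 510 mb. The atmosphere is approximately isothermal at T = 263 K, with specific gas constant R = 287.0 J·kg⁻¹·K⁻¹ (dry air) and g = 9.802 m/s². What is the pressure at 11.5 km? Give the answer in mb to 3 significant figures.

P ≈ 223 mb

Scale height: H = RT/g = 287.0 × 263 / 9.802 = 7700.6 m.
Between two levels, P₂ = P₁ exp(−Δz/H) with Δz = z₂ − z₁.
Δz = 11500 − 5140.0 = 6360.0 m; Δz/H = 6360.0/7700.6 = 0.82591.
P₂ = 510 × exp(−0.82591) = 510 × 0.43784 = 223.30 mb.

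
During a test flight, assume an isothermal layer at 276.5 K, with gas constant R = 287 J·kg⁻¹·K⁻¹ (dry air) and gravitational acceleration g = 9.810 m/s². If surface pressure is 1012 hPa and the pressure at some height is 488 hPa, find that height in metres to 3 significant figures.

Scale height: H = RT/g = 287 × 276.5 / 9.810 = 8089.2 m.
Invert the barometric formula: z = H ln(P₀/P).
P₀/P = 1012/488 = 2.0738; ln(2.0738) = 0.72938.
z = 8089.2 × 0.72938 = 5900.1 m.

z ≈ 5900 m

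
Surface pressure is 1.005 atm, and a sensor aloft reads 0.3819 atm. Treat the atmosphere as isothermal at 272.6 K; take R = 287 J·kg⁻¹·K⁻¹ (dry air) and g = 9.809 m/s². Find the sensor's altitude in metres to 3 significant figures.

Scale height: H = RT/g = 287 × 272.6 / 9.809 = 7976.0 m.
Invert the barometric formula: z = H ln(P₀/P).
P₀/P = 1.005/0.3819 = 2.6316; ln(2.6316) = 0.96759.
z = 7976.0 × 0.96759 = 7717.5 m.

z ≈ 7720 m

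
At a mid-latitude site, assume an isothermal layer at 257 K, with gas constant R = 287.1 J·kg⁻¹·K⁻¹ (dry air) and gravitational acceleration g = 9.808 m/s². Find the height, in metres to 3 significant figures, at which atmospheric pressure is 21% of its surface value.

Scale height: H = RT/g = 287.1 × 257 / 9.808 = 7522.9 m.
Set P/P₀ = exp(−z/H) = 0.21, so z = −H ln(0.21).
−ln(0.21) = 1.5606; z = 7522.9 × 1.5606 = 11740 m.

z ≈ 11700 m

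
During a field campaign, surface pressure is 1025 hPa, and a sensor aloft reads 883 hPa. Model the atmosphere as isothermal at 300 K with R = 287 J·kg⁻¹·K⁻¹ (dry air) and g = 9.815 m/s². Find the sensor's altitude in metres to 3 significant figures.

z ≈ 1310 m

Scale height: H = RT/g = 287 × 300 / 9.815 = 8772.3 m.
Invert the barometric formula: z = H ln(P₀/P).
P₀/P = 1025/883 = 1.1608; ln(1.1608) = 0.14911.
z = 8772.3 × 0.14911 = 1308.0 m.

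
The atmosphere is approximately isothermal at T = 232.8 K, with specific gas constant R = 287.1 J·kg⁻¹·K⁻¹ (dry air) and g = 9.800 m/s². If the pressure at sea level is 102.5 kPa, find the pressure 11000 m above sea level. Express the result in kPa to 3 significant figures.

P ≈ 20.4 kPa

Scale height: H = RT/g = 287.1 × 232.8 / 9.800 = 6820.1 m.
Barometric formula: P = P₀ exp(−z/H).
z/H = 11000/6820.1 = 1.6129; exp(−1.6129) = 0.19931.
P = 102.5 × 0.19931 = 20.429 kPa.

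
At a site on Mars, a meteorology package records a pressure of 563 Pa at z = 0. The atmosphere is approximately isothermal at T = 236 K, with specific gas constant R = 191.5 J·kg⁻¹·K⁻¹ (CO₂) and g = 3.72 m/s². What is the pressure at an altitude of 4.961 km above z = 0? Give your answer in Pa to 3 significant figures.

Scale height: H = RT/g = 191.5 × 236 / 3.72 = 12149 m.
Barometric formula: P = P₀ exp(−z/H).
z/H = 4961.0/12149 = 0.40835; exp(−0.40835) = 0.66475.
P = 563 × 0.66475 = 374.25 Pa.

P ≈ 374 Pa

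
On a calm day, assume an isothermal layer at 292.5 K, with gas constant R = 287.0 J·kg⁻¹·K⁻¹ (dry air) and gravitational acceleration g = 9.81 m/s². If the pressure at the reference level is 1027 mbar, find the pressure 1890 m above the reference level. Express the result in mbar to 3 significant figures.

P ≈ 823 mbar

Scale height: H = RT/g = 287.0 × 292.5 / 9.81 = 8557.3 m.
Barometric formula: P = P₀ exp(−z/H).
z/H = 1890.0/8557.3 = 0.22086; exp(−0.22086) = 0.80183.
P = 1027 × 0.80183 = 823.48 mbar.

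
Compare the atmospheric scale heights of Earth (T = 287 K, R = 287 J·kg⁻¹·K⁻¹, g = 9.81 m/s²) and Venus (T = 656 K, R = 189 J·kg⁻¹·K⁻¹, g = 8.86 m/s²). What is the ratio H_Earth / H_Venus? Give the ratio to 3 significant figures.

H = RT/g for each body.
H_Earth = 287 × 287 / 9.81 = 8396.4 m.
H_Venus = 189 × 656 / 8.86 = 13994 m.
H_Earth/H_Venus = 8396.4/13994 = 0.60000.

H_Earth/H_Venus ≈ 0.600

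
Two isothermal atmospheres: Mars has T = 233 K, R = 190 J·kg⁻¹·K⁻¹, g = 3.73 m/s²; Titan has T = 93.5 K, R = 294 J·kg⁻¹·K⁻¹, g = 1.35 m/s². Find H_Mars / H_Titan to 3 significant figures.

H_Mars/H_Titan ≈ 0.583

H = RT/g for each body.
H_Mars = 190 × 233 / 3.73 = 11869 m.
H_Titan = 294 × 93.5 / 1.35 = 20362 m.
H_Mars/H_Titan = 11869/20362 = 0.58290.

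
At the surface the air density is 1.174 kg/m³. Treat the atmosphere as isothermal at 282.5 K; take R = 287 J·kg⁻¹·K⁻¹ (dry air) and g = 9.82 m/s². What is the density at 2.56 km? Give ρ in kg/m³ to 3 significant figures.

ρ ≈ 0.861 kg/m³

Scale height: H = RT/g = 287 × 282.5 / 9.82 = 8256.4 m.
In an isothermal atmosphere, density decays like pressure: ρ = ρ₀ exp(−z/H).
z/H = 2560.0/8256.4 = 0.31006; exp(−0.31006) = 0.73340.
ρ = 1.174 × 0.73340 = 0.86101 kg/m³.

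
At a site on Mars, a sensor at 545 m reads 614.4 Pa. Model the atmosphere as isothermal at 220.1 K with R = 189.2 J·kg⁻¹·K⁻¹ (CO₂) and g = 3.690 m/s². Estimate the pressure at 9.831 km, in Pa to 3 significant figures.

Scale height: H = RT/g = 189.2 × 220.1 / 3.690 = 11285 m.
Between two levels, P₂ = P₁ exp(−Δz/H) with Δz = z₂ − z₁.
Δz = 9831.0 − 545.00 = 9286.0 m; Δz/H = 9286.0/11285 = 0.82286.
P₂ = 614.4 × exp(−0.82286) = 614.4 × 0.43917 = 269.83 Pa.

P ≈ 270 Pa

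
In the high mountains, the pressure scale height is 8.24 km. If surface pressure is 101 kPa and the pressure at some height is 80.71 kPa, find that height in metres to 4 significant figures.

Invert the barometric formula: z = H ln(P₀/P).
P₀/P = 101/80.71 = 1.2514; ln(1.2514) = 0.22426.
z = 8240.0 × 0.22426 = 1847.9 m.

z ≈ 1848 m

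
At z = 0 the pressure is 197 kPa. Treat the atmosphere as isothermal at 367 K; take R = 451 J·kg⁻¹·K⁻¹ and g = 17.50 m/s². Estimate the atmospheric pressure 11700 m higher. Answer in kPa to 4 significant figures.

Scale height: H = RT/g = 451 × 367 / 17.50 = 9458.1 m.
Barometric formula: P = P₀ exp(−z/H).
z/H = 11700/9458.1 = 1.2370; exp(−1.2370) = 0.29025.
P = 197 × 0.29025 = 57.179 kPa.

P ≈ 57.18 kPa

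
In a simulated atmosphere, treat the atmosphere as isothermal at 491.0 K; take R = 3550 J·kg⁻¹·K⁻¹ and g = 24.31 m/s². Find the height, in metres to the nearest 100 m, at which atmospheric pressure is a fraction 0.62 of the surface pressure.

Scale height: H = RT/g = 3550 × 491.0 / 24.31 = 71701 m.
Set P/P₀ = exp(−z/H) = 0.62, so z = −H ln(0.62).
−ln(0.62) = 0.47804; z = 71701 × 0.47804 = 34276 m.

z ≈ 34300 m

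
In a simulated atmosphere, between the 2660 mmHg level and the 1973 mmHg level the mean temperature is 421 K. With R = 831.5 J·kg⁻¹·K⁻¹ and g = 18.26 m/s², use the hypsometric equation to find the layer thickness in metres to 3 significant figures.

Hypsometric equation: Δz = (R T̄/g) ln(P₁/P₂).
R T̄/g = 831.5 × 421 / 18.26 = 19171 m.
ln(2660/1973) = ln(1.3482) = 0.29877.
Δz = 19171 × 0.29877 = 5727.7 m.

Δz ≈ 5730 m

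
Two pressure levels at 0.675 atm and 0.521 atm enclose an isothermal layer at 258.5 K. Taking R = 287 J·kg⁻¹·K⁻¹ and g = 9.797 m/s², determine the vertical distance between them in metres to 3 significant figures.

Δz ≈ 1960 m

Hypsometric equation: Δz = (R T̄/g) ln(P₁/P₂).
R T̄/g = 287 × 258.5 / 9.797 = 7572.7 m.
ln(0.675/0.521) = ln(1.2956) = 0.25897.
Δz = 7572.7 × 0.25897 = 1961.1 m.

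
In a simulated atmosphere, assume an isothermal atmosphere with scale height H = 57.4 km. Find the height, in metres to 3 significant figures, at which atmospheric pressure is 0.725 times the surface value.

z ≈ 18500 m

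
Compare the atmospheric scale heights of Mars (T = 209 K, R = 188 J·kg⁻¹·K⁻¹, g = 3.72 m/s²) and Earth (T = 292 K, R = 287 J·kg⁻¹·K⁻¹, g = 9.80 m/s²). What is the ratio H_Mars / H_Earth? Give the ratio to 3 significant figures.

H_Mars/H_Earth ≈ 1.24

H = RT/g for each body.
H_Mars = 188 × 209 / 3.72 = 10562 m.
H_Earth = 287 × 292 / 9.80 = 8551.4 m.
H_Mars/H_Earth = 10562/8551.4 = 1.2351.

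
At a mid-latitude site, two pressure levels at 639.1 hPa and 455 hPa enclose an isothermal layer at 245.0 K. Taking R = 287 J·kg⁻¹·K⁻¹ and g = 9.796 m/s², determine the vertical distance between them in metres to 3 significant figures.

Δz ≈ 2440 m

Hypsometric equation: Δz = (R T̄/g) ln(P₁/P₂).
R T̄/g = 287 × 245.0 / 9.796 = 7177.9 m.
ln(639.1/455) = ln(1.4046) = 0.33975.
Δz = 7177.9 × 0.33975 = 2438.7 m.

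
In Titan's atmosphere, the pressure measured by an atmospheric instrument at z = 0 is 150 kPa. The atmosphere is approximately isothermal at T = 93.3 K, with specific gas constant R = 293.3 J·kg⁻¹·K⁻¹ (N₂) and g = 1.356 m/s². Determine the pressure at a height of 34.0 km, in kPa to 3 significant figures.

Scale height: H = RT/g = 293.3 × 93.3 / 1.356 = 20181 m.
Barometric formula: P = P₀ exp(−z/H).
z/H = 34000/20181 = 1.6848; exp(−1.6848) = 0.18548.
P = 150 × 0.18548 = 27.822 kPa.

P ≈ 27.8 kPa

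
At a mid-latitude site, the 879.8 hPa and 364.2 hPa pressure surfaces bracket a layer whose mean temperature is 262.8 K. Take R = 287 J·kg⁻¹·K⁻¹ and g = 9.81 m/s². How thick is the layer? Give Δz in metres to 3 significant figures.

Δz ≈ 6780 m

Hypsometric equation: Δz = (R T̄/g) ln(P₁/P₂).
R T̄/g = 287 × 262.8 / 9.81 = 7688.4 m.
ln(879.8/364.2) = ln(2.4157) = 0.88199.
Δz = 7688.4 × 0.88199 = 6781.1 m.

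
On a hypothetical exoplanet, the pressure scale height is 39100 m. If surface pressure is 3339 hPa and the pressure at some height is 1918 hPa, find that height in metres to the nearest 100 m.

z ≈ 21700 m

Invert the barometric formula: z = H ln(P₀/P).
P₀/P = 3339/1918 = 1.7409; ln(1.7409) = 0.55440.
z = 39100 × 0.55440 = 21677 m.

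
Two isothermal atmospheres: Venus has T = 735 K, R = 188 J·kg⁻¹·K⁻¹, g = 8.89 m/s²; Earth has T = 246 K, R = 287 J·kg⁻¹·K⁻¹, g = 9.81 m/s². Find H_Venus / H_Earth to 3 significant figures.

H = RT/g for each body.
H_Venus = 188 × 735 / 8.89 = 15543 m.
H_Earth = 287 × 246 / 9.81 = 7196.9 m.
H_Venus/H_Earth = 15543/7196.9 = 2.1597.

H_Venus/H_Earth ≈ 2.16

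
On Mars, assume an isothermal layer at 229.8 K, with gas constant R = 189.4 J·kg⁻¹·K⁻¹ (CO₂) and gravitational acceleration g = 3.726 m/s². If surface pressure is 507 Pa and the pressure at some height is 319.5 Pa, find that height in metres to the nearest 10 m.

Scale height: H = RT/g = 189.4 × 229.8 / 3.726 = 11681 m.
Invert the barometric formula: z = H ln(P₀/P).
P₀/P = 507/319.5 = 1.5869; ln(1.5869) = 0.46178.
z = 11681 × 0.46178 = 5394.1 m.

z ≈ 5390 m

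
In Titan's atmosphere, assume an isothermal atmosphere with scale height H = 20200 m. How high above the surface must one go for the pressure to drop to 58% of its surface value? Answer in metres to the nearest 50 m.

Set P/P₀ = exp(−z/H) = 0.58, so z = −H ln(0.58).
−ln(0.58) = 0.54473; z = 20200 × 0.54473 = 11004 m.

z ≈ 11000 m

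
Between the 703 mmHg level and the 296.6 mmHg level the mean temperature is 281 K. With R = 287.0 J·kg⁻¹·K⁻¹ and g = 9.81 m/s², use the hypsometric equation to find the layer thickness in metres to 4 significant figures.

Δz ≈ 7094 m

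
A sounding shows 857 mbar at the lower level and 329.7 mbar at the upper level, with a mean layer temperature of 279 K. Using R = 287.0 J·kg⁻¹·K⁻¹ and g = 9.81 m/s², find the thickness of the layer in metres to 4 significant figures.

Hypsometric equation: Δz = (R T̄/g) ln(P₁/P₂).
R T̄/g = 287.0 × 279 / 9.81 = 8162.4 m.
ln(857/329.7) = ln(2.5993) = 0.95524.
Δz = 8162.4 × 0.95524 = 7797.1 m.

Δz ≈ 7797 m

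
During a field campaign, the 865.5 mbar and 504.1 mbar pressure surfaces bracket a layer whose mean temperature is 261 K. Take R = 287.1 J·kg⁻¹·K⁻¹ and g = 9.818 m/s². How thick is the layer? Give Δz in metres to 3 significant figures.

Δz ≈ 4130 m

Hypsometric equation: Δz = (R T̄/g) ln(P₁/P₂).
R T̄/g = 287.1 × 261 / 9.818 = 7632.2 m.
ln(865.5/504.1) = ln(1.7169) = 0.54052.
Δz = 7632.2 × 0.54052 = 4125.4 m.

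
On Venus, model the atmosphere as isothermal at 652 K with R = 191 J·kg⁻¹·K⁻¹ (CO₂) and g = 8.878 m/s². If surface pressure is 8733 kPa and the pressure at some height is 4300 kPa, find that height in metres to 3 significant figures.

z ≈ 9940 m

Scale height: H = RT/g = 191 × 652 / 8.878 = 14027 m.
Invert the barometric formula: z = H ln(P₀/P).
P₀/P = 8733/4300 = 2.0309; ln(2.0309) = 0.70848.
z = 14027 × 0.70848 = 9937.8 m.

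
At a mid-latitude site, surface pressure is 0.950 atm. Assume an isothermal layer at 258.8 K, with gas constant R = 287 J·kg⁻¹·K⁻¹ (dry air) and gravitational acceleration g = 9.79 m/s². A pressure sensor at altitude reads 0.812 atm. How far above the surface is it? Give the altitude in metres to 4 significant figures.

Scale height: H = RT/g = 287 × 258.8 / 9.79 = 7586.9 m.
Invert the barometric formula: z = H ln(P₀/P).
P₀/P = 0.950/0.812 = 1.1700; ln(1.1700) = 0.15700.
z = 7586.9 × 0.15700 = 1191.1 m.

z ≈ 1191 m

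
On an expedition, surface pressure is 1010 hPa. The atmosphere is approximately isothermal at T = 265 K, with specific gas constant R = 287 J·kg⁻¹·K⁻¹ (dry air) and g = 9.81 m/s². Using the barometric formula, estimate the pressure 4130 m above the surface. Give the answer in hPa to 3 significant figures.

P ≈ 593 hPa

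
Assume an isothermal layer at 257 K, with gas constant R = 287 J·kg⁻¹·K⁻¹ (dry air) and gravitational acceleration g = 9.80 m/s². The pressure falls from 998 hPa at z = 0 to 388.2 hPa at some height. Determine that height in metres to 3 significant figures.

z ≈ 7110 m

Scale height: H = RT/g = 287 × 257 / 9.80 = 7526.4 m.
Invert the barometric formula: z = H ln(P₀/P).
P₀/P = 998/388.2 = 2.5708; ln(2.5708) = 0.94422.
z = 7526.4 × 0.94422 = 7106.6 m.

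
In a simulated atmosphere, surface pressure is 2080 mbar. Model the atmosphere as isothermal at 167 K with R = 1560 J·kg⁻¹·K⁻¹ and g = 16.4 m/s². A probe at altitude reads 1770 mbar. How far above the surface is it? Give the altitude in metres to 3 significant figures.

Scale height: H = RT/g = 1560 × 167 / 16.4 = 15885 m.
Invert the barometric formula: z = H ln(P₀/P).
P₀/P = 2080/1770 = 1.1751; ln(1.1751) = 0.16135.
z = 15885 × 0.16135 = 2563.0 m.

z ≈ 2560 m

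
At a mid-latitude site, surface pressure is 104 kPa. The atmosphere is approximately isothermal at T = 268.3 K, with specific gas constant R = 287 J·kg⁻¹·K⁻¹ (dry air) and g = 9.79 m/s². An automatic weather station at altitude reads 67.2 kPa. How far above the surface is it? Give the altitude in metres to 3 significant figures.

z ≈ 3430 m

Scale height: H = RT/g = 287 × 268.3 / 9.79 = 7865.4 m.
Invert the barometric formula: z = H ln(P₀/P).
P₀/P = 104/67.2 = 1.5476; ln(1.5476) = 0.43671.
z = 7865.4 × 0.43671 = 3434.9 m.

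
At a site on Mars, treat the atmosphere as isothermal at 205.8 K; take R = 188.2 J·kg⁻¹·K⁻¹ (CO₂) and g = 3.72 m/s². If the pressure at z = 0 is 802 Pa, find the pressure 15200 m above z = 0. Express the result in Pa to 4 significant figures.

P ≈ 186.3 Pa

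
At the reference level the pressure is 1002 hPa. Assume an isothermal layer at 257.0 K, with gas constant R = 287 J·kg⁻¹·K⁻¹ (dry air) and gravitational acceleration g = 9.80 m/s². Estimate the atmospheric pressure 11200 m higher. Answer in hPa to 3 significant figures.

P ≈ 226 hPa

Scale height: H = RT/g = 287 × 257.0 / 9.80 = 7526.4 m.
Barometric formula: P = P₀ exp(−z/H).
z/H = 11200/7526.4 = 1.4881; exp(−1.4881) = 0.22580.
P = 1002 × 0.22580 = 226.25 hPa.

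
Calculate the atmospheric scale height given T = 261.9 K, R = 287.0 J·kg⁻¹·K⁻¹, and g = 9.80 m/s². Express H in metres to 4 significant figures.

The scale height of an isothermal atmosphere is H = RT/g.
H = 287.0 × 261.9 / 9.80 = 75165/9.80 = 7669.9 m.

H ≈ 7670 m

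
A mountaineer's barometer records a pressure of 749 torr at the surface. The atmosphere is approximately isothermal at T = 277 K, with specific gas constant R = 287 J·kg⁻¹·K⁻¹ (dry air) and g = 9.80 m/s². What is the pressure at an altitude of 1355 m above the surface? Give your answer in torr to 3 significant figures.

Scale height: H = RT/g = 287 × 277 / 9.80 = 8112.1 m.
Barometric formula: P = P₀ exp(−z/H).
z/H = 1355.0/8112.1 = 0.16703; exp(−0.16703) = 0.84617.
P = 749 × 0.84617 = 633.78 torr.

P ≈ 634 torr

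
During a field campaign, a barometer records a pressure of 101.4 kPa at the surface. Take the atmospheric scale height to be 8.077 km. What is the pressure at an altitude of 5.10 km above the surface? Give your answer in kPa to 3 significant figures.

Barometric formula: P = P₀ exp(−z/H).
z/H = 5100.0/8077.0 = 0.63142; exp(−0.63142) = 0.53184.
P = 101.4 × 0.53184 = 53.929 kPa.

P ≈ 53.9 kPa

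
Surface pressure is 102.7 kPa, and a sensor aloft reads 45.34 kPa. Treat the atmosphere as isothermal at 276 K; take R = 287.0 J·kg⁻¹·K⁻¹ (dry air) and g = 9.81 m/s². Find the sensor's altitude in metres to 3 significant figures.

Scale height: H = RT/g = 287.0 × 276 / 9.81 = 8074.6 m.
Invert the barometric formula: z = H ln(P₀/P).
P₀/P = 102.7/45.34 = 2.2651; ln(2.2651) = 0.81762.
z = 8074.6 × 0.81762 = 6602.0 m.

z ≈ 6600 m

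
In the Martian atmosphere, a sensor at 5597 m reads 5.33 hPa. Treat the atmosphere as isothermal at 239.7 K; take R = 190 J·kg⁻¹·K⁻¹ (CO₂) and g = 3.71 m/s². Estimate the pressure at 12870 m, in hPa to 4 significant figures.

Scale height: H = RT/g = 190 × 239.7 / 3.71 = 12276 m.
Between two levels, P₂ = P₁ exp(−Δz/H) with Δz = z₂ − z₁.
Δz = 12870 − 5597.0 = 7273.0 m; Δz/H = 7273.0/12276 = 0.59246.
P₂ = 5.33 × exp(−0.59246) = 5.33 × 0.55297 = 2.9473 hPa.

P ≈ 2.947 hPa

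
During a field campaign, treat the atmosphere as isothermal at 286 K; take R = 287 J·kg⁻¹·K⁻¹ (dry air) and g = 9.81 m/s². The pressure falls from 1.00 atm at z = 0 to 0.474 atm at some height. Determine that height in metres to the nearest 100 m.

Scale height: H = RT/g = 287 × 286 / 9.81 = 8367.2 m.
Invert the barometric formula: z = H ln(P₀/P).
P₀/P = 1.00/0.474 = 2.1097; ln(2.1097) = 0.74655.
z = 8367.2 × 0.74655 = 6246.5 m.

z ≈ 6200 m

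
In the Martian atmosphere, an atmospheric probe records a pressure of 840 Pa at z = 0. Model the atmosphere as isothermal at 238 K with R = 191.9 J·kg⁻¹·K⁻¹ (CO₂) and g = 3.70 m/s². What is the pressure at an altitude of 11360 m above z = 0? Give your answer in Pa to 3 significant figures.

P ≈ 335 Pa

Scale height: H = RT/g = 191.9 × 238 / 3.70 = 12344 m.
Barometric formula: P = P₀ exp(−z/H).
z/H = 11360/12344 = 0.92029; exp(−0.92029) = 0.39840.
P = 840 × 0.39840 = 334.66 Pa.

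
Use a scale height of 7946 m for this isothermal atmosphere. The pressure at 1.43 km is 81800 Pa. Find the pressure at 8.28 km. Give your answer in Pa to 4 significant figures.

P ≈ 34540 Pa

Between two levels, P₂ = P₁ exp(−Δz/H) with Δz = z₂ − z₁.
Δz = 8280.0 − 1430.0 = 6850.0 m; Δz/H = 6850.0/7946.0 = 0.86207.
P₂ = 81800 × exp(−0.86207) = 81800 × 0.42229 = 34543 Pa.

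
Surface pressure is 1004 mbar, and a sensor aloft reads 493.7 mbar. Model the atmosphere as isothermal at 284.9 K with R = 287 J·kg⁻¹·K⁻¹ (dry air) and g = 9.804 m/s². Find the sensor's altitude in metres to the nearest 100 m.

Scale height: H = RT/g = 287 × 284.9 / 9.804 = 8340.1 m.
Invert the barometric formula: z = H ln(P₀/P).
P₀/P = 1004/493.7 = 2.0336; ln(2.0336) = 0.70981.
z = 8340.1 × 0.70981 = 5919.9 m.

z ≈ 5900 m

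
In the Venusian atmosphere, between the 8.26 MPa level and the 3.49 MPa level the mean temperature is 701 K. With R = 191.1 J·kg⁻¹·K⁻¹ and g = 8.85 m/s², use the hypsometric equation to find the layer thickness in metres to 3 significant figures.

Hypsometric equation: Δz = (R T̄/g) ln(P₁/P₂).
R T̄/g = 191.1 × 701 / 8.85 = 15137 m.
ln(8.26/3.49) = ln(2.3668) = 0.86154.
Δz = 15137 × 0.86154 = 13041 m.

Δz ≈ 13000 m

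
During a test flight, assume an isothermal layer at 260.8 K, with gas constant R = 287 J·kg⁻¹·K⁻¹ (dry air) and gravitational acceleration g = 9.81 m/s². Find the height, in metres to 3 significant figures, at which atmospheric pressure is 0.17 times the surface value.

z ≈ 13500 m

Scale height: H = RT/g = 287 × 260.8 / 9.81 = 7629.9 m.
Set P/P₀ = exp(−z/H) = 0.17, so z = −H ln(0.17).
−ln(0.17) = 1.7720; z = 7629.9 × 1.7720 = 13520 m.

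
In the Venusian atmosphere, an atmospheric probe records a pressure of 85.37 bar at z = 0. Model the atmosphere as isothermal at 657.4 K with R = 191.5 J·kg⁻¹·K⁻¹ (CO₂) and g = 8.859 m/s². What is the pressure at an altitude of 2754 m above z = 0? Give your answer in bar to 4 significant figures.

Scale height: H = RT/g = 191.5 × 657.4 / 8.859 = 14211 m.
Barometric formula: P = P₀ exp(−z/H).
z/H = 2754.0/14211 = 0.19379; exp(−0.19379) = 0.82383.
P = 85.37 × 0.82383 = 70.330 bar.

P ≈ 70.33 bar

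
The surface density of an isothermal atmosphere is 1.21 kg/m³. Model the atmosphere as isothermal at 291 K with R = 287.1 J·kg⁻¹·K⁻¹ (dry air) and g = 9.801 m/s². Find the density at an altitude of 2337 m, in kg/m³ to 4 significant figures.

ρ ≈ 0.9199 kg/m³

Scale height: H = RT/g = 287.1 × 291 / 9.801 = 8524.2 m.
In an isothermal atmosphere, density decays like pressure: ρ = ρ₀ exp(−z/H).
z/H = 2337.0/8524.2 = 0.27416; exp(−0.27416) = 0.76021.
ρ = 1.21 × 0.76021 = 0.91985 kg/m³.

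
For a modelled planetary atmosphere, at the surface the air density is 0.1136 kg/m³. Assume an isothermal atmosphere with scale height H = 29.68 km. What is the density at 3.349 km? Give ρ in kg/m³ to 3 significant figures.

ρ ≈ 0.101 kg/m³

In an isothermal atmosphere, density decays like pressure: ρ = ρ₀ exp(−z/H).
z/H = 3349.0/29680 = 0.11284; exp(−0.11284) = 0.89329.
ρ = 0.1136 × 0.89329 = 0.10148 kg/m³.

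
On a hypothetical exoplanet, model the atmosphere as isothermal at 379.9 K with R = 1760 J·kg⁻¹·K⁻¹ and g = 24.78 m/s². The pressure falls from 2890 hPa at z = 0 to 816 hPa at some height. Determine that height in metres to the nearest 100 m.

z ≈ 34100 m

Scale height: H = RT/g = 1760 × 379.9 / 24.78 = 26982 m.
Invert the barometric formula: z = H ln(P₀/P).
P₀/P = 2890/816 = 3.5417; ln(3.5417) = 1.2646.
z = 26982 × 1.2646 = 34121 m.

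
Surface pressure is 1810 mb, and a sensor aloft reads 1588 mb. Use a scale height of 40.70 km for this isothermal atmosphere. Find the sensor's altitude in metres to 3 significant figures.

z ≈ 5330 m

Invert the barometric formula: z = H ln(P₀/P).
P₀/P = 1810/1588 = 1.1398; ln(1.1398) = 0.13085.
z = 40700 × 0.13085 = 5325.6 m.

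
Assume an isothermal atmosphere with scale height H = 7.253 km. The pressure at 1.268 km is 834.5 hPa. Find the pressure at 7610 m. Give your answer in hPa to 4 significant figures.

P ≈ 348.1 hPa

Between two levels, P₂ = P₁ exp(−Δz/H) with Δz = z₂ − z₁.
Δz = 7610.0 − 1268.0 = 6342.0 m; Δz/H = 6342.0/7253.0 = 0.87440.
P₂ = 834.5 × exp(−0.87440) = 834.5 × 0.41711 = 348.08 hPa.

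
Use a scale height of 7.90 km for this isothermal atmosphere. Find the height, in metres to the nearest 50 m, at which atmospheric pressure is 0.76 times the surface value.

Set P/P₀ = exp(−z/H) = 0.76, so z = −H ln(0.76).
−ln(0.76) = 0.27444; z = 7900.0 × 0.27444 = 2168.1 m.

z ≈ 2150 m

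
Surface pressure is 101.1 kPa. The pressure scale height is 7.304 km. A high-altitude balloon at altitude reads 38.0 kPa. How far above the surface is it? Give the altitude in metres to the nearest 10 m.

Invert the barometric formula: z = H ln(P₀/P).
P₀/P = 101.1/38.0 = 2.6605; ln(2.6605) = 0.97851.
z = 7304.0 × 0.97851 = 7147.0 m.

z ≈ 7150 m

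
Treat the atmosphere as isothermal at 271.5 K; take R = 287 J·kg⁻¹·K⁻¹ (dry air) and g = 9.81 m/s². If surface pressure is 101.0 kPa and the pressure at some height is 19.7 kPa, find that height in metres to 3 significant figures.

z ≈ 13000 m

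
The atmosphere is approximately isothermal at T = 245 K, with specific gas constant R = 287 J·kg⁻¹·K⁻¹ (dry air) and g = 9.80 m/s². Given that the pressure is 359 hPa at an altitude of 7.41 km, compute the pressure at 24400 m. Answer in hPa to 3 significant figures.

Scale height: H = RT/g = 287 × 245 / 9.80 = 7175.0 m.
Between two levels, P₂ = P₁ exp(−Δz/H) with Δz = z₂ − z₁.
Δz = 24400 − 7410.0 = 16990 m; Δz/H = 16990/7175.0 = 2.3679.
P₂ = 359 × exp(−2.3679) = 359 × 0.093677 = 33.630 hPa.

P ≈ 33.6 hPa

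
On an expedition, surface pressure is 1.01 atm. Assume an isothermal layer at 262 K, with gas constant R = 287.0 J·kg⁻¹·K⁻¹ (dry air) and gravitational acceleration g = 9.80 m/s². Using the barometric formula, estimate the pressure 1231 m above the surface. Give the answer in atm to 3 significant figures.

P ≈ 0.860 atm

Scale height: H = RT/g = 287.0 × 262 / 9.80 = 7672.9 m.
Barometric formula: P = P₀ exp(−z/H).
z/H = 1231.0/7672.9 = 0.16043; exp(−0.16043) = 0.85178.
P = 1.01 × 0.85178 = 0.86030 atm.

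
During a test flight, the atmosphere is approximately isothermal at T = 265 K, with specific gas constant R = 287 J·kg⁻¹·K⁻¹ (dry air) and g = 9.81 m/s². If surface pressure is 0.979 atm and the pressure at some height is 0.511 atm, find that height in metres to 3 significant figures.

Scale height: H = RT/g = 287 × 265 / 9.81 = 7752.8 m.
Invert the barometric formula: z = H ln(P₀/P).
P₀/P = 0.979/0.511 = 1.9159; ln(1.9159) = 0.65019.
z = 7752.8 × 0.65019 = 5040.8 m.

z ≈ 5040 m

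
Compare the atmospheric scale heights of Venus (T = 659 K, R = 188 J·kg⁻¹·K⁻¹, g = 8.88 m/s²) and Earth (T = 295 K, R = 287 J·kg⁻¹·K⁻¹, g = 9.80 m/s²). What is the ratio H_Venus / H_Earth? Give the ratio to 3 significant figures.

H_Venus/H_Earth ≈ 1.61

H = RT/g for each body.
H_Venus = 188 × 659 / 8.88 = 13952 m.
H_Earth = 287 × 295 / 9.80 = 8639.3 m.
H_Venus/H_Earth = 13952/8639.3 = 1.6149.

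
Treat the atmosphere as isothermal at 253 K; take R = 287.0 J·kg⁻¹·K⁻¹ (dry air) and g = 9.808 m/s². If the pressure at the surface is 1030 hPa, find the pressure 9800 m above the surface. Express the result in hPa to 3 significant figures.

Scale height: H = RT/g = 287.0 × 253 / 9.808 = 7403.2 m.
Barometric formula: P = P₀ exp(−z/H).
z/H = 9800.0/7403.2 = 1.3238; exp(−1.3238) = 0.26612.
P = 1030 × 0.26612 = 274.10 hPa.

P ≈ 274 hPa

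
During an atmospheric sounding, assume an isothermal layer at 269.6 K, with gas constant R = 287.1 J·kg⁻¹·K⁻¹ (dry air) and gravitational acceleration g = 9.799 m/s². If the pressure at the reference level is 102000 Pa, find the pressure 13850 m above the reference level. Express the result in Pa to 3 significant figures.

P ≈ 17700 Pa

Scale height: H = RT/g = 287.1 × 269.6 / 9.799 = 7899.0 m.
Barometric formula: P = P₀ exp(−z/H).
z/H = 13850/7899.0 = 1.7534; exp(−1.7534) = 0.17318.
P = 102000 × 0.17318 = 17664 Pa.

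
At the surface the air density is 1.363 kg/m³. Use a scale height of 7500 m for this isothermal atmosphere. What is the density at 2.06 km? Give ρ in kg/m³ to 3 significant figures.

In an isothermal atmosphere, density decays like pressure: ρ = ρ₀ exp(−z/H).
z/H = 2060.0/7500.0 = 0.27467; exp(−0.27467) = 0.75982.
ρ = 1.363 × 0.75982 = 1.0356 kg/m³.

ρ ≈ 1.04 kg/m³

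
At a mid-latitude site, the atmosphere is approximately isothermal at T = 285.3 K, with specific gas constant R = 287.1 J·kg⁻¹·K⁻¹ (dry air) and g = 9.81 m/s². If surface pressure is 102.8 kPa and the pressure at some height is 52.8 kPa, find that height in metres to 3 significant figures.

Scale height: H = RT/g = 287.1 × 285.3 / 9.81 = 8349.6 m.
Invert the barometric formula: z = H ln(P₀/P).
P₀/P = 102.8/52.8 = 1.9470; ln(1.9470) = 0.66629.
z = 8349.6 × 0.66629 = 5563.3 m.

z ≈ 5560 m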